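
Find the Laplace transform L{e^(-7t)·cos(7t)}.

L{e^(at)·cos(ωt)} = (s-a)/((s-a)² + ω²), so L{e^(-7t)·cos(7t)} = (s+7)/((s+7)² + 49)

Final answer: (s+7)/((s+7)² + 49)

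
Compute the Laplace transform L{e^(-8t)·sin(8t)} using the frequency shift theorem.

Frequency shift: L{e^(at)f(t)} = F(s-a). L{e^(-8t)·sin(8t)} = 8/((s+8)² + 64)

Final answer: 8/((s+8)² + 64)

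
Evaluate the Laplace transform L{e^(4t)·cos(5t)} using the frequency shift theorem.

Frequency shift: L{e^(at)f(t)} = F(s-a). L{e^(4t)·cos(5t)} = (s-4)/((s-4)² + 25)

Final answer: (s-4)/((s-4)² + 25)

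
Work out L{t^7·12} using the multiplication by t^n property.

L{12} = 12/s. d^1/ds^1[1/s] = -1/s². d^2/ds^2[1/s] = 2/s^3. d^3/ds^3[1/s] = -6/s^4. d^4/ds^4[1/s] = 24/s^5. d^5/ds^5[1/s] = -120/s^6. d^6/ds^6[1/s] = 720/s^7. d^7/ds^7[1/s] = -5040/s^8. So L{t^7} = (-1)^{7}·-5040/s^8 = 5040/s^8. Then L{t^7·12} = 12·5040/s^8 = 60480/s^8

Final answer: 60480/s^8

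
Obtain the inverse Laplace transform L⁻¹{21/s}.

L⁻¹{c/s} = c, so L⁻¹{21/s} = 21

Final answer: 21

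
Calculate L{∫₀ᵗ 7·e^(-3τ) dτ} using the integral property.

L{∫₀ᵗ f(τ)dτ} = F(s)/s with F(s) = 7/(s+3), so L{∫₀ᵗ 7·e^(-3τ) dτ} = 7/(s(s+3))

Final answer: 7/(s(s+3))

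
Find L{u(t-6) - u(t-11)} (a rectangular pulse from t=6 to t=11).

L{u(t-a)} = e^(-as)/s. L{u(t-6) - u(t-11)} = (e^(-6s) - e^(-11s))/s

Final answer: (e^(-6s) - e^(-11s))/s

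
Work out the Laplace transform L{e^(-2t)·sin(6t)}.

L{e^(at)·sin(ωt)} = ω/((s-a)² + ω²), so L{e^(-2t)·sin(6t)} = 6/((s+2)² + 36)

Final answer: 6/((s+2)² + 36)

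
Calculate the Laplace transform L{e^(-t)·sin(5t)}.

L{e^(at)·sin(ωt)} = ω/((s-a)² + ω²), so L{e^(-t)·sin(5t)} = 5/((s+1)² + 25)

Final answer: 5/((s+1)² + 25)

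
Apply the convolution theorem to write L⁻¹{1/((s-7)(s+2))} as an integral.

1/((s-7)(s+2)) = (1/(s-7))·(1/(s+2)) = L{e^(7t)}·L{e^(-2t)}. So f(t) = e^(7t)*e^(-2t) = ∫₀ᵗ e^(7τ)·e^(-2(t-τ)) dτ

Final answer: ∫₀ᵗ e^(7τ)·e^(-2(t-τ)) dτ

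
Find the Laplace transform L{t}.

L{t^n} = n!/s^(n+1), so L{t} = 1/s^2

Final answer: 1/s^2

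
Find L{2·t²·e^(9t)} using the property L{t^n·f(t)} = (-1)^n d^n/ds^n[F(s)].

L{e^(9t)} = 1/(s-9). d/ds[1/(s-9)] = -1/(s-9)². d²/ds²[1/(s-9)] = 2/(s-9)³. So L{t²·e^(9t)} = (-1)² · 2/(s-9)³ = 2/(s-9)³. Then L{2·t²·e^(9t)} = 2·2/(s-9)³ = 4/(s-9)³

Final answer: 4/(s-9)³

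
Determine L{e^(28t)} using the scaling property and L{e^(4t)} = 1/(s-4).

Using L{f(at)} = (1/a)F(s/a) with a=7 and f(t) = e^(4t): L{e^(28t)} = (1/7) · 1/((s/7)-4) = (1/7) · 7/(s-28) = 1/(s-28)

Final answer: 1/(s-28)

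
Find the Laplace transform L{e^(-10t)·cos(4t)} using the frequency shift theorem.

Frequency shift: L{e^(at)f(t)} = F(s-a). L{e^(-10t)·cos(4t)} = (s+10)/((s+10)² + 16)

Final answer: (s+10)/((s+10)² + 16)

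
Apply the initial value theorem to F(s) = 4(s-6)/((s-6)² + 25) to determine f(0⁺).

f(0⁺) = lim_{s→∞} sF(s) = lim_{s→∞} 4s(s-6)/((s-6)² + 25) = 4

Final answer: 4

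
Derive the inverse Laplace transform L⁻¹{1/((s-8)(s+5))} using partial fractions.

Decompose: A/(s-8) + B/(s+5). A = 1/13, B = -1/13. f(t) = (e^(8t) - e^(-5t))/13

Final answer: (e^(8t) - e^(-5t))/13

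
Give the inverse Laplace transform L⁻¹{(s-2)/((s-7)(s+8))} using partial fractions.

Using partial fractions, f(t) = (5e^(7t) + 10e^(-8t))/15

Final answer: (5e^(7t) + 10e^(-8t))/15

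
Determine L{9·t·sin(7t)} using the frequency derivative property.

L{sin(7t)} = 7/(s² + 49). By L{t·f(t)} = -F'(s): -d/ds[7/(s² + 49)] = -(7)·(-2s)/(s² + 49)² = 14s/(s² + 49)². Then L{9·t·sin(7t)} = 9·14s/(s² + 49)² = 126s/(s² + 49)²

Final answer: 126s/(s² + 49)²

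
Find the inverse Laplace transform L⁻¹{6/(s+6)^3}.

L⁻¹{n!/(s-a)^(n+1)} = t^n·e^(at) with n=2, a=-6. So L⁻¹{2/(s+6)^3} = t^2·e^(-6t), and L⁻¹{6/(s+6)^3} = (6/2)·t^2·e^(-6t) = 3·t^2·e^(-6t)

Final answer: 3·t^2·e^(-6t)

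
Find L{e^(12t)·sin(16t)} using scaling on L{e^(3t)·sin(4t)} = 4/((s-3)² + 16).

Scaling with a=4: L{e^(12t)·sin(16t)} = (1/4) · 4/((s/4-3)² + 16). Simplifying: 16/((s-12)² + 256)

Final answer: 16/((s-12)² + 256)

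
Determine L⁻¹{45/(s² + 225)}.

This is the form c·a/(s² + a²) with a = 15, c = 3. L⁻¹ = 3·sin(15t)

Final answer: 3·sin(15t)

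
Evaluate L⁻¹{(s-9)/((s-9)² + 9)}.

Using frequency shift: L⁻¹{(s-a)/((s-a)² + b²)} = e^(at)cos(bt). Here a=9, b=3

Final answer: e^(9t)·cos(3t)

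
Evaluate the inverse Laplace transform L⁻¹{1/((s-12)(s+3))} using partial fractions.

Decompose: A/(s-12) + B/(s+3). A = 1/15, B = -1/15. f(t) = (e^(12t) - e^(-3t))/15

Final answer: (e^(12t) - e^(-3t))/15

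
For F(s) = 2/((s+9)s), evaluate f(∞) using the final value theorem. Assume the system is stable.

f(∞) = lim_{s→0} sF(s) = lim_{s→0} 2/(s+9) = 2/9

Final answer: 2/9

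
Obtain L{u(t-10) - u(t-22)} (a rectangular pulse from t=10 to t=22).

L{u(t-a)} = e^(-as)/s. L{u(t-10) - u(t-22)} = (e^(-10s) - e^(-22s))/s

Final answer: (e^(-10s) - e^(-22s))/s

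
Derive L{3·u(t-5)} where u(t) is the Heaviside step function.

L{u(t-a)} = e^(-as)/s. Here a=5, so L{u(t-5)} = e^(-5s)/s, and L{3·u(t-5)} = 3·e^(-5s)/s

Final answer: 3·e^(-5s)/s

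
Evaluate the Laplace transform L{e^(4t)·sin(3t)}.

L{e^(at)·sin(ωt)} = ω/((s-a)² + ω²), so L{e^(4t)·sin(3t)} = 3/((s-4)² + 9)

Final answer: 3/((s-4)² + 9)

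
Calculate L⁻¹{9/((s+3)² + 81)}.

Form: b/((s-a)² + b²) → e^(at)sin(bt). With a=-3, b=9

Final answer: e^(-3t)·sin(9t)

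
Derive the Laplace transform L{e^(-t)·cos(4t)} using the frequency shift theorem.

Frequency shift: L{e^(at)f(t)} = F(s-a). L{e^(-t)·cos(4t)} = (s+1)/((s+1)² + 16)

Final answer: (s+1)/((s+1)² + 16)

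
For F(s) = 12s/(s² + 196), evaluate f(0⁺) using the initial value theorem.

f(0⁺) = lim_{s→∞} s·12s/(s² + 196) = lim_{s→∞} 12s²/(s² + 196) = 12

Final answer: 12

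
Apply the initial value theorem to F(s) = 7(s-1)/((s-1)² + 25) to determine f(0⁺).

f(0⁺) = lim_{s→∞} sF(s) = lim_{s→∞} 7s(s-1)/((s-1)² + 25) = 7

Final answer: 7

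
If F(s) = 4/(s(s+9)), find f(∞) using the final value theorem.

f(∞) = lim_{s→0} s·4/(s(s+9)) = lim_{s→0} 4/(s+9) = 4/9 = 4/9

Final answer: 4/9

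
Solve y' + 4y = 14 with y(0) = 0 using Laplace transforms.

sY + 4Y = 14/s. Y = 14/(s(s+4)). Partial fractions: Y = 7/2/s - 7/2/(s+4)

Final answer: y(t) = 7/2(1 - e^(-4t))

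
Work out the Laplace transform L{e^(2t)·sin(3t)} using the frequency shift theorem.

Frequency shift: L{e^(at)f(t)} = F(s-a). L{e^(2t)·sin(3t)} = 3/((s-2)² + 9)

Final answer: 3/((s-2)² + 9)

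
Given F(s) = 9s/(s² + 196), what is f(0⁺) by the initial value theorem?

f(0⁺) = lim_{s→∞} s·9s/(s² + 196) = lim_{s→∞} 9s²/(s² + 196) = 9

Final answer: 9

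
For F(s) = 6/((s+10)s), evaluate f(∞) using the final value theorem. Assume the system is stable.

f(∞) = lim_{s→0} sF(s) = lim_{s→0} 6/(s+10) = 3/5

Final answer: 3/5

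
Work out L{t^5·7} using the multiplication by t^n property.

L{7} = 7/s. d^1/ds^1[1/s] = -1/s². d^2/ds^2[1/s] = 2/s^3. d^3/ds^3[1/s] = -6/s^4. d^4/ds^4[1/s] = 24/s^5. d^5/ds^5[1/s] = -120/s^6. So L{t^5} = (-1)^{5}·-120/s^6 = 120/s^6. Then L{t^5·7} = 7·120/s^6 = 840/s^6

Final answer: 840/s^6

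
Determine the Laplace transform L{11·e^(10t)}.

L{e^(at)} = 1/(s-a), so L{e^(10t)} = 1/(s-10). Then L{11·e^(10t)} = 11/(s-10)

Final answer: 11/(s-10)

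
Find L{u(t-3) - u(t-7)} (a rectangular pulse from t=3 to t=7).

L{u(t-a)} = e^(-as)/s. L{u(t-3) - u(t-7)} = (e^(-3s) - e^(-7s))/s

Final answer: (e^(-3s) - e^(-7s))/s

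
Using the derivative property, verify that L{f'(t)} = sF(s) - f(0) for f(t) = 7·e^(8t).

f'(t) = 56e^(8t). Direct: L{f'(t)} = 56/(s-8). Property: s·7/(s-8) - 7 = (7s - 7(s-8))/(s-8) = 56/(s-8). ✓

Final answer: 56/(s-8)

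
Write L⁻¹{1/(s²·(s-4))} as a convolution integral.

1/(s²·(s-4)) = (1/s^2)·(1/(s-4)) = L{t}·L{e^(4t)}. So f(t) = t*e^(4t) = ∫₀ᵗ τ·e^(4(t-τ)) dτ

Final answer: ∫₀ᵗ τ·e^(4(t-τ)) dτ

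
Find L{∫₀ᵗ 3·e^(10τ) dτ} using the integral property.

L{∫₀ᵗ f(τ)dτ} = F(s)/s with F(s) = 3/(s-10), so L{∫₀ᵗ 3·e^(10τ) dτ} = 3/(s(s-10))

Final answer: 3/(s(s-10))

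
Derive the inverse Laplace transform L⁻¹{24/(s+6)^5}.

L⁻¹{n!/(s-a)^(n+1)} = t^n·e^(at), so L⁻¹{24/(s+6)^5} = t^4·e^(-6t)

Final answer: t^4·e^(-6t)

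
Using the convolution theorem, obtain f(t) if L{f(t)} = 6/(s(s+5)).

6/(s(s+5)) = (6/s)·(1/(s+5)) = L{6}·L{e^(-5t)}. By convolution, f(t) = 6*e^(-5t) = ∫₀ᵗ 6·e^(-5τ) dτ = 6·(1 - e^(-5t))/5

Final answer: 6·(1 - e^(-5t))/5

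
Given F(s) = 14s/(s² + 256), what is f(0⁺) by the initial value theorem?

f(0⁺) = lim_{s→∞} s·14s/(s² + 256) = lim_{s→∞} 14s²/(s² + 256) = 14

Final answer: 14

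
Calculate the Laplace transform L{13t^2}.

L{13t^2} = 13 · L{t^2} = 13 · 2/s^3 = 26/s^3

Final answer: 26/s^3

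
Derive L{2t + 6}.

L{2t + 6} = 2·L{t} + 6·L{1} = 2/s² + 6/s

Final answer: 2/s² + 6/s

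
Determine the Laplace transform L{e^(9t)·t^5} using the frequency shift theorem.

L{e^(at)·t^n} = n!/(s-a)^(n+1), so L{e^(9t)·t^5} = 120/(s-9)^6

Final answer: 120/(s-9)^6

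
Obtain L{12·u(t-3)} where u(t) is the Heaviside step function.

L{u(t-a)} = e^(-as)/s. Here a=3, so L{u(t-3)} = e^(-3s)/s, and L{12·u(t-3)} = 12·e^(-3s)/s

Final answer: 12·e^(-3s)/s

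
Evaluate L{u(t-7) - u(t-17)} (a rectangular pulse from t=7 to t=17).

L{u(t-a)} = e^(-as)/s. L{u(t-7) - u(t-17)} = (e^(-7s) - e^(-17s))/s

Final answer: (e^(-7s) - e^(-17s))/s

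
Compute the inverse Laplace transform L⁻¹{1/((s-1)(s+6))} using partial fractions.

Decompose: A/(s-1) + B/(s+6). A = 1/7, B = -1/7. f(t) = (e^t - e^(-6t))/7

Final answer: (e^t - e^(-6t))/7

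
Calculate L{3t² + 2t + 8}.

L{3t² + 2t + 8} = 3·2/s³ + 2/s² + 8/s = 6/s³ + 2/s² + 8/s

Final answer: 6/s³ + 2/s² + 8/s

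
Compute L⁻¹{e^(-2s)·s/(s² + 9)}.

L⁻¹{s/(s² + 9)} = cos(3t). By the time shift theorem, L⁻¹{e^(-as)F(s)} = u(t-a)f(t-a) with a=2, so L⁻¹{e^(-2s)·s/(s² + 9)} = u(t-2)·cos(3(t-2))

Final answer: u(t-2)·cos(3(t-2))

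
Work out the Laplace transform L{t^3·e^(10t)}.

L{t^n·e^(at)} = n!/(s-a)^(n+1), so L{t^3·e^(10t)} = 6/(s-10)^4

Final answer: 6/(s-10)^4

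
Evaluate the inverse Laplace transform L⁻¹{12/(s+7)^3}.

L⁻¹{n!/(s-a)^(n+1)} = t^n·e^(at) with n=2, a=-7. So L⁻¹{2/(s+7)^3} = t^2·e^(-7t), and L⁻¹{12/(s+7)^3} = (12/2)·t^2·e^(-7t) = 6·t^2·e^(-7t)

Final answer: 6·t^2·e^(-7t)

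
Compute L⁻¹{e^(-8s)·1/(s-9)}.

L⁻¹{1/(s-9)} = e^(9t). By the time shift theorem, L⁻¹{e^(-as)F(s)} = u(t-a)f(t-a) with a=8, so L⁻¹{e^(-8s)·1/(s-9)} = u(t-8)·e^(9(t-8))

Final answer: u(t-8)·e^(9(t-8))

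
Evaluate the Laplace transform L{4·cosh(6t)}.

L{cosh(ωt)} = s/(s² - ω²), so L{cosh(6t)} = s/(s² - 36). Then L{4·cosh(6t)} = 4·s/(s² - 36) = 4s/(s² - 36)

Final answer: 4s/(s² - 36)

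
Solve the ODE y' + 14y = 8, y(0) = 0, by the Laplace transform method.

sY + 14Y = 8/s. Y = 8/(s(s+14)). Partial fractions: Y = 4/7/s - 4/7/(s+14)

Final answer: y(t) = 4/7(1 - e^(-14t))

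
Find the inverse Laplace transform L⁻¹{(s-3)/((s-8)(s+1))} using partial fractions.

Using partial fractions, f(t) = (5e^(8t) + 4e^(-t))/9

Final answer: (5e^(8t) + 4e^(-t))/9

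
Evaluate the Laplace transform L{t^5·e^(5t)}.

L{t^n·e^(at)} = n!/(s-a)^(n+1), so L{t^5·e^(5t)} = 120/(s-5)^6

Final answer: 120/(s-5)^6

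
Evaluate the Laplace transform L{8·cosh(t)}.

L{cosh(ωt)} = s/(s² - ω²), so L{cosh(t)} = s/(s² - 1). Then L{8·cosh(t)} = 8·s/(s² - 1) = 8s/(s² - 1)

Final answer: 8s/(s² - 1)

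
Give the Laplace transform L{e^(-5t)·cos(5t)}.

L{e^(at)·cos(ωt)} = (s-a)/((s-a)² + ω²), so L{e^(-5t)·cos(5t)} = (s+5)/((s+5)² + 25)

Final answer: (s+5)/((s+5)² + 25)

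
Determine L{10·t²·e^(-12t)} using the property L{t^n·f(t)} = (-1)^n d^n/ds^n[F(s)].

L{e^(-12t)} = 1/(s+12). d/ds[1/(s+12)] = -1/(s+12)². d²/ds²[1/(s+12)] = 2/(s+12)³. So L{t²·e^(-12t)} = (-1)² · 2/(s+12)³ = 2/(s+12)³. Then L{10·t²·e^(-12t)} = 10·2/(s+12)³ = 20/(s+12)³

Final answer: 20/(s+12)³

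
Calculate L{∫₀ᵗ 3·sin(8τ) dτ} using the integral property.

L{∫₀ᵗ f(τ)dτ} = F(s)/s with F(s) = 24/(s² + 64), so the result is (24/(s² + 64))/s = 24/(s(s² + 64))

Final answer: 24/(s(s² + 64))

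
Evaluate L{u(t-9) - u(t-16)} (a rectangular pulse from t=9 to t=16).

L{u(t-a)} = e^(-as)/s. L{u(t-9) - u(t-16)} = (e^(-9s) - e^(-16s))/s

Final answer: (e^(-9s) - e^(-16s))/s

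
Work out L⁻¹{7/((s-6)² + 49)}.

Form: b/((s-a)² + b²) → e^(at)sin(bt). With a=6, b=7

Final answer: e^(6t)·sin(7t)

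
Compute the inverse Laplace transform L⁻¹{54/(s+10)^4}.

L⁻¹{n!/(s-a)^(n+1)} = t^n·e^(at) with n=3, a=-10. So L⁻¹{6/(s+10)^4} = t^3·e^(-10t), and L⁻¹{54/(s+10)^4} = (54/6)·t^3·e^(-10t) = 9·t^3·e^(-10t)

Final answer: 9·t^3·e^(-10t)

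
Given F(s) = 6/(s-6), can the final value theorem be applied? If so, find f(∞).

sF(s) = 6s/(s-6) has a pole at s = 6 in the right half-plane. Theorem does NOT apply (unstable system; f(t) = 6·e^(6t) grows without bound).

Final answer: Not applicable (unstable)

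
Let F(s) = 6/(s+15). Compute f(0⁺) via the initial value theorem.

f(0⁺) = lim_{s→∞} s·6/(s+15) = lim_{s→∞} 6s/(s+15) = 6

Final answer: 6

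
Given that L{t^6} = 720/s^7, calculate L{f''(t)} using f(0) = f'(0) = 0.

L{f''(t)} = s²F(s) - sf(0) - f'(0) = s²·720/s^7 - 0 - 0 = 720/s^5

Final answer: 720/s^5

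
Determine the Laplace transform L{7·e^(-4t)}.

L{e^(at)} = 1/(s-a), so L{e^(-4t)} = 1/(s+4). Then L{7·e^(-4t)} = 7/(s+4)

Final answer: 7/(s+4)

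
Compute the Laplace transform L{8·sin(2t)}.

L{sin(ωt)} = ω/(s² + ω²), so L{sin(2t)} = 2/(s² + 4). Then L{8·sin(2t)} = 8·2/(s² + 4) = 16/(s² + 4)

Final answer: 16/(s² + 4)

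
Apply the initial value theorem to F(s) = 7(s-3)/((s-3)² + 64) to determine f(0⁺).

f(0⁺) = lim_{s→∞} sF(s) = lim_{s→∞} 7s(s-3)/((s-3)² + 64) = 7

Final answer: 7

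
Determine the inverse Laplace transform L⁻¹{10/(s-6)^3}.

L⁻¹{n!/(s-a)^(n+1)} = t^n·e^(at) with n=2, a=6. So L⁻¹{2/(s-6)^3} = t^2·e^(6t), and L⁻¹{10/(s-6)^3} = (10/2)·t^2·e^(6t) = 5·t^2·e^(6t)

Final answer: 5·t^2·e^(6t)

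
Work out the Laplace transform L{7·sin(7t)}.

L{sin(ωt)} = ω/(s² + ω²), so L{sin(7t)} = 7/(s² + 49). Then L{7·sin(7t)} = 7·7/(s² + 49) = 49/(s² + 49)

Final answer: 49/(s² + 49)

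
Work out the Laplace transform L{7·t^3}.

L{t^n} = n!/s^(n+1), so L{t^3} = 6/s^4. Then L{7·t^3} = 7·6/s^4 = 42/s^4

Final answer: 42/s^4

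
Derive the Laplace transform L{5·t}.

L{t^n} = n!/s^(n+1), so L{t} = 1/s^2. Then L{5·t} = 5·1/s^2 = 5/s^2

Final answer: 5/s^2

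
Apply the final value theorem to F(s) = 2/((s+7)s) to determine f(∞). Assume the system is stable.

f(∞) = lim_{s→0} sF(s) = lim_{s→0} 2/(s+7) = 2/7

Final answer: 2/7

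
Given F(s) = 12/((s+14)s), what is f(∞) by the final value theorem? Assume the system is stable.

f(∞) = lim_{s→0} sF(s) = lim_{s→0} 12/(s+14) = 6/7

Final answer: 6/7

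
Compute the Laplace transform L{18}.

L{18} = 18 · L{1} = 18/s

Final answer: 18/s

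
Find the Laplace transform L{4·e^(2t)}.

L{e^(at)} = 1/(s-a), so L{e^(2t)} = 1/(s-2). Then L{4·e^(2t)} = 4/(s-2)

Final answer: 4/(s-2)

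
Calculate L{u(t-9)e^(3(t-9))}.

u(t-a)f(t-a) with f(t)=e^(3t). L{e^(3t)} = 1/(s-3). By time shift: e^(-9s)/(s-3)

Final answer: e^(-9s)/(s-3)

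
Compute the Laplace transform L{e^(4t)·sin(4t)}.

L{e^(at)·sin(ωt)} = ω/((s-a)² + ω²), so L{e^(4t)·sin(4t)} = 4/((s-4)² + 16)

Final answer: 4/((s-4)² + 16)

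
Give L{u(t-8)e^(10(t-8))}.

u(t-a)f(t-a) with f(t)=e^(10t). L{e^(10t)} = 1/(s-10). By time shift: e^(-8s)/(s-10)

Final answer: e^(-8s)/(s-10)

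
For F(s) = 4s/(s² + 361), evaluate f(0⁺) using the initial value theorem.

f(0⁺) = lim_{s→∞} s·4s/(s² + 361) = lim_{s→∞} 4s²/(s² + 361) = 4

Final answer: 4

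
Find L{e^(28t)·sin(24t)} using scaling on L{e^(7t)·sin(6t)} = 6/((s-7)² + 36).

Scaling with a=4: L{e^(28t)·sin(24t)} = (1/4) · 6/((s/4-7)² + 36). Simplifying: 24/((s-28)² + 576)

Final answer: 24/((s-28)² + 576)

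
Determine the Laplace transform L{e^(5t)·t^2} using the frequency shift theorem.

L{e^(at)·t^n} = n!/(s-a)^(n+1), so L{e^(5t)·t^2} = 2/(s-5)^3

Final answer: 2/(s-5)^3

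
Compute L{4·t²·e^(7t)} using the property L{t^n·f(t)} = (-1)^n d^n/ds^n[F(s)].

L{e^(7t)} = 1/(s-7). d/ds[1/(s-7)] = -1/(s-7)². d²/ds²[1/(s-7)] = 2/(s-7)³. So L{t²·e^(7t)} = (-1)² · 2/(s-7)³ = 2/(s-7)³. Then L{4·t²·e^(7t)} = 4·2/(s-7)³ = 8/(s-7)³

Final answer: 8/(s-7)³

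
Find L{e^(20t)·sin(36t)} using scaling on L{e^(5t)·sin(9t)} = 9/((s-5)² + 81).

Scaling with a=4: L{e^(20t)·sin(36t)} = (1/4) · 9/((s/4-5)² + 81). Simplifying: 36/((s-20)² + 1296)

Final answer: 36/((s-20)² + 1296)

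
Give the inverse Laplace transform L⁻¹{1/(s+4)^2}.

L⁻¹{n!/(s-a)^(n+1)} = t^n·e^(at), so L⁻¹{1/(s+4)^2} = t·e^(-4t)

Final answer: t·e^(-4t)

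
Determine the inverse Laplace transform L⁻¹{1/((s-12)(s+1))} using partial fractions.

Decompose: A/(s-12) + B/(s+1). A = 1/13, B = -1/13. f(t) = (e^(12t) - e^(-t))/13

Final answer: (e^(12t) - e^(-t))/13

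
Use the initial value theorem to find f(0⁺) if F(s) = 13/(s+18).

f(0⁺) = lim_{s→∞} s·13/(s+18) = lim_{s→∞} 13s/(s+18) = 13

Final answer: 13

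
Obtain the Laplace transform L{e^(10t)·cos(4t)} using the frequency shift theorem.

Frequency shift: L{e^(at)f(t)} = F(s-a). L{e^(10t)·cos(4t)} = (s-10)/((s-10)² + 16)

Final answer: (s-10)/((s-10)² + 16)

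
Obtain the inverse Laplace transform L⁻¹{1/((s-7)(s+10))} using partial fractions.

Decompose: A/(s-7) + B/(s+10). A = 1/17, B = -1/17. f(t) = (e^(7t) - e^(-10t))/17

Final answer: (e^(7t) - e^(-10t))/17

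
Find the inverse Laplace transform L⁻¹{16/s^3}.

L⁻¹{n!/s^(n+1)} = t^n with n=2. So L⁻¹{2/s^3} = t^2, and L⁻¹{16/s^3} = (16/2)·t^2 = 8·t^2

Final answer: 8·t^2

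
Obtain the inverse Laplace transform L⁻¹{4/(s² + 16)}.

L⁻¹{4/(s² + 16)} = sin(4t)

Final answer: sin(4t)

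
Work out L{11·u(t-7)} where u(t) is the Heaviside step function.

L{u(t-a)} = e^(-as)/s. Here a=7, so L{u(t-7)} = e^(-7s)/s, and L{11·u(t-7)} = 11·e^(-7s)/s

Final answer: 11·e^(-7s)/s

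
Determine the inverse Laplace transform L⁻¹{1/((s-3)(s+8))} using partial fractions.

Decompose: A/(s-3) + B/(s+8). A = 1/11, B = -1/11. f(t) = (e^(3t) - e^(-8t))/11

Final answer: (e^(3t) - e^(-8t))/11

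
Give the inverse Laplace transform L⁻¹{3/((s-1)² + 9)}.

Using frequency shift, L⁻¹{3/((s-1)² + 9)} = e^t·sin(3t)

Final answer: e^t·sin(3t)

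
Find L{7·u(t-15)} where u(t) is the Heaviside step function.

L{u(t-a)} = e^(-as)/s. Here a=15, so L{u(t-15)} = e^(-15s)/s, and L{7·u(t-15)} = 7·e^(-15s)/s

Final answer: 7·e^(-15s)/s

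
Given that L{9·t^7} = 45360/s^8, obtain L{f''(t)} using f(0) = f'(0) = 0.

L{f''(t)} = s²F(s) - sf(0) - f'(0) = s²·45360/s^8 - 0 - 0 = 45360/s^6

Final answer: 45360/s^6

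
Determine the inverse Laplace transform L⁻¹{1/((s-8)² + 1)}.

Using frequency shift, L⁻¹{1/((s-8)² + 1)} = e^(8t)·sin(t)

Final answer: e^(8t)·sin(t)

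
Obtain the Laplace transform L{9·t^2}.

L{t^n} = n!/s^(n+1), so L{t^2} = 2/s^3. Then L{9·t^2} = 9·2/s^3 = 18/s^3

Final answer: 18/s^3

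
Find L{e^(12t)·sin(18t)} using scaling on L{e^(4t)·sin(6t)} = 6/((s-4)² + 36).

Scaling with a=3: L{e^(12t)·sin(18t)} = (1/3) · 6/((s/3-4)² + 36). Simplifying: 18/((s-12)² + 324)

Final answer: 18/((s-12)² + 324)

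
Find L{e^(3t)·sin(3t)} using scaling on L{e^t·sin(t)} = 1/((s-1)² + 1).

Scaling with a=3: L{e^(3t)·sin(3t)} = (1/3) · 1/((s/3-1)² + 1). Simplifying: 3/((s-3)² + 9)

Final answer: 3/((s-3)² + 9)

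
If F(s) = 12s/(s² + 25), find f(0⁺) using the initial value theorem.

f(0⁺) = lim_{s→∞} s·12s/(s² + 25) = lim_{s→∞} 12s²/(s² + 25) = 12

Final answer: 12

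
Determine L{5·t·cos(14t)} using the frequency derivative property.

L{cos(14t)} = s/(s² + 196). Derivative: d/ds[s/(s² + 196)] = [(s² + 196) - s·2s]/(s² + 196)² = (196 - s²)/(s² + 196)². So L{t·cos(14t)} = -F'(s) = (s² - 196)/(s² + 196)². Then L{5·t·cos(14t)} = 5·(s² - 196)/(s² + 196)²

Final answer: 5·(s² - 196)/(s² + 196)²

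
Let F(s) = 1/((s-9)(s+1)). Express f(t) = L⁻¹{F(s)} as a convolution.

1/((s-9)(s+1)) = (1/(s-9))·(1/(s+1)) = L{e^(9t)}·L{e^(-t)}. So f(t) = e^(9t)*e^(-t) = ∫₀ᵗ e^(9τ)·e^(-(t-τ)) dτ

Final answer: ∫₀ᵗ e^(9τ)·e^(-(t-τ)) dτ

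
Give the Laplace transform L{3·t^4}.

L{t^n} = n!/s^(n+1), so L{t^4} = 24/s^5. Then L{3·t^4} = 3·24/s^5 = 72/s^5

Final answer: 72/s^5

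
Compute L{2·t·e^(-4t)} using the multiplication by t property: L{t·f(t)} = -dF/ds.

Using L{t^n·e^(at)} = n!/(s-a)^(n+1), L{t·e^(-4t)} = 1/(s+4)^2, so L{2·t·e^(-4t)} = 2·1/(s+4)^2 = 2/(s+4)^2

Final answer: 2/(s+4)^2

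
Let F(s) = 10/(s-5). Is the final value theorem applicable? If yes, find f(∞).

sF(s) = 10s/(s-5) has a pole at s = 5 in the right half-plane. Theorem does NOT apply (unstable system; f(t) = 10·e^(5t) grows without bound).

Final answer: Not applicable (unstable)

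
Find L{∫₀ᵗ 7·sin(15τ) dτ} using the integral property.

L{∫₀ᵗ f(τ)dτ} = F(s)/s with F(s) = 105/(s² + 225), so the result is (105/(s² + 225))/s = 105/(s(s² + 225))

Final answer: 105/(s(s² + 225))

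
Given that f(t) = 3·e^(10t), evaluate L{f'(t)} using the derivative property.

f(0) = 3, F(s) = 3/(s-10). L{f'(t)} = s·F(s) - f(0) = 3s/(s-10) - 3 = (3s - 3(s-10))/(s-10) = 30/(s-10)

Final answer: 30/(s-10)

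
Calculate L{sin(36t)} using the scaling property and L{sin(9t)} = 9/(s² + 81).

Using L{f(at)} = (1/a)F(s/a) with a=4: L{sin(36t)} = (1/4) · 9/((s/4)² + 81) = (1/4) · 9·16/(s² + 1296) = 36/(s² + 1296)

Final answer: 36/(s² + 1296)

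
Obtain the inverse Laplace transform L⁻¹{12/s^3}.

L⁻¹{n!/s^(n+1)} = t^n with n=2. So L⁻¹{2/s^3} = t^2, and L⁻¹{12/s^3} = (12/2)·t^2 = 6·t^2

Final answer: 6·t^2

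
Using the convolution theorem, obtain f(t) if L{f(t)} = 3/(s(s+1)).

3/(s(s+1)) = (3/s)·(1/(s+1)) = L{3}·L{e^(-t)}. By convolution, f(t) = 3*e^(-t) = ∫₀ᵗ 3·e^(-τ) dτ = 3·(1 - e^(-t))/1

Final answer: 3·(1 - e^(-t))/1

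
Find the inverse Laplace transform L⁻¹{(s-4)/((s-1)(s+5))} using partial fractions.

Using partial fractions, f(t) = (-3e^t + 9e^(-5t))/6

Final answer: (-3e^t + 9e^(-5t))/6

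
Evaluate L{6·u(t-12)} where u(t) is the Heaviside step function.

L{u(t-a)} = e^(-as)/s. Here a=12, so L{u(t-12)} = e^(-12s)/s, and L{6·u(t-12)} = 6·e^(-12s)/s

Final answer: 6·e^(-12s)/s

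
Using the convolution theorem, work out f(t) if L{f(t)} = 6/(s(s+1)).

6/(s(s+1)) = (6/s)·(1/(s+1)) = L{6}·L{e^(-t)}. By convolution, f(t) = 6*e^(-t) = ∫₀ᵗ 6·e^(-τ) dτ = 6·(1 - e^(-t))/1

Final answer: 6·(1 - e^(-t))/1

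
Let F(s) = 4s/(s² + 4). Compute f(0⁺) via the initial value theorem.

f(0⁺) = lim_{s→∞} s·4s/(s² + 4) = lim_{s→∞} 4s²/(s² + 4) = 4

Final answer: 4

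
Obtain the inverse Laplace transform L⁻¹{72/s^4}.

L⁻¹{n!/s^(n+1)} = t^n with n=3. So L⁻¹{6/s^4} = t^3, and L⁻¹{72/s^4} = (72/6)·t^3 = 12·t^3

Final answer: 12·t^3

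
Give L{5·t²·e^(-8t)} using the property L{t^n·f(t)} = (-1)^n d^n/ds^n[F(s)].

L{e^(-8t)} = 1/(s+8). d/ds[1/(s+8)] = -1/(s+8)². d²/ds²[1/(s+8)] = 2/(s+8)³. So L{t²·e^(-8t)} = (-1)² · 2/(s+8)³ = 2/(s+8)³. Then L{5·t²·e^(-8t)} = 5·2/(s+8)³ = 10/(s+8)³

Final answer: 10/(s+8)³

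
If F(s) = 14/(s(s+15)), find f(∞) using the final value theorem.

f(∞) = lim_{s→0} s·14/(s(s+15)) = lim_{s→0} 14/(s+15) = 14/15 = 14/15

Final answer: 14/15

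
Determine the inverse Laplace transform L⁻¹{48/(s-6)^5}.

L⁻¹{n!/(s-a)^(n+1)} = t^n·e^(at) with n=4, a=6. So L⁻¹{24/(s-6)^5} = t^4·e^(6t), and L⁻¹{48/(s-6)^5} = (48/24)·t^4·e^(6t) = 2·t^4·e^(6t)

Final answer: 2·t^4·e^(6t)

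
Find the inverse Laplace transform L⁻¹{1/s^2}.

L⁻¹{n!/s^(n+1)} = t^n with n=1. So L⁻¹{1/s^2} = t

Final answer: t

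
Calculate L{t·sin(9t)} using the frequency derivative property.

L{sin(9t)} = 9/(s² + 81). By L{t·f(t)} = -F'(s): -d/ds[9/(s² + 81)] = -(9)·(-2s)/(s² + 81)² = 18s/(s² + 81)²

Final answer: 18s/(s² + 81)²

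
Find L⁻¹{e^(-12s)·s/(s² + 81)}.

L⁻¹{s/(s² + 81)} = cos(9t). By the time shift theorem, L⁻¹{e^(-as)F(s)} = u(t-a)f(t-a) with a=12, so L⁻¹{e^(-12s)·s/(s² + 81)} = u(t-12)·cos(9(t-12))

Final answer: u(t-12)·cos(9(t-12))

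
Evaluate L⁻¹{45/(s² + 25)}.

This is the form c·a/(s² + a²) with a = 5, c = 9. L⁻¹ = 9·sin(5t)

Final answer: 9·sin(5t)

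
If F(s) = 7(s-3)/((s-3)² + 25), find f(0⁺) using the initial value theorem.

f(0⁺) = lim_{s→∞} sF(s) = lim_{s→∞} 7s(s-3)/((s-3)² + 25) = 7

Final answer: 7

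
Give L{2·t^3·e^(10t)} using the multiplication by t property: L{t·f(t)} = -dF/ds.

Using L{t^n·e^(at)} = n!/(s-a)^(n+1), L{t^3·e^(10t)} = 6/(s-10)^4, so L{2·t^3·e^(10t)} = 2·6/(s-10)^4 = 12/(s-10)^4

Final answer: 12/(s-10)^4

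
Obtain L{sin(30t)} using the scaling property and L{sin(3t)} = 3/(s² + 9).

Using L{f(at)} = (1/a)F(s/a) with a=10: L{sin(30t)} = (1/10) · 3/((s/10)² + 9) = (1/10) · 3·100/(s² + 900) = 30/(s² + 900)

Final answer: 30/(s² + 900)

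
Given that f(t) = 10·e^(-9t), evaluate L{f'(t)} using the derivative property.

f(0) = 10, F(s) = 10/(s+9). L{f'(t)} = s·F(s) - f(0) = 10s/(s+9) - 10 = (10s - 10(s+9))/(s+9) = -90/(s+9)

Final answer: -90/(s+9)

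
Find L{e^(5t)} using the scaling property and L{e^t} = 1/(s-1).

Using L{f(at)} = (1/a)F(s/a) with a=5 and f(t) = e^t: L{e^(5t)} = (1/5) · 1/((s/5)-1) = (1/5) · 5/(s-5) = 1/(s-5)

Final answer: 1/(s-5)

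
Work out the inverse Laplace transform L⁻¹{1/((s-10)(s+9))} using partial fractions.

Decompose: A/(s-10) + B/(s+9). A = 1/19, B = -1/19. f(t) = (e^(10t) - e^(-9t))/19

Final answer: (e^(10t) - e^(-9t))/19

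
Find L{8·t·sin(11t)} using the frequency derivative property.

L{sin(11t)} = 11/(s² + 121). By L{t·f(t)} = -F'(s): -d/ds[11/(s² + 121)] = -(11)·(-2s)/(s² + 121)² = 22s/(s² + 121)². Then L{8·t·sin(11t)} = 8·22s/(s² + 121)² = 176s/(s² + 121)²

Final answer: 176s/(s² + 121)²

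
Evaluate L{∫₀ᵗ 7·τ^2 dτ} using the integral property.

L{∫₀ᵗ f(τ)dτ} = F(s)/s with f(t) = 7t^2. F(s) = 14/s^3, so L{∫₀ᵗ 7·τ^2 dτ} = (14/s^3)/s = 14/s^4. (Check: ∫₀ᵗ 7·τ^2 dτ = 7t^3/3.)

Final answer: 14/s^4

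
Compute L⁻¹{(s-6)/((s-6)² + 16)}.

Using frequency shift: L⁻¹{(s-a)/((s-a)² + b²)} = e^(at)cos(bt). Here a=6, b=4

Final answer: e^(6t)·cos(4t)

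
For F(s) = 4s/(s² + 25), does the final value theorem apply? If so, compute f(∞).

The final value theorem requires all poles of sF(s) in the left half-plane. sF(s) = 4s²/(s² + 25) has poles at s = ±5i (imaginary axis). Theorem does NOT apply (oscillatory system).

Final answer: Not applicable (oscillatory)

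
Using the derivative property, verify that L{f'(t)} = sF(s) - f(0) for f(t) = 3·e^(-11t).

f'(t) = -33e^(-11t). Direct: L{f'(t)} = -33/(s+11). Property: s·3/(s+11) - 3 = (3s - 3(s+11))/(s+11) = -33/(s+11). ✓

Final answer: -33/(s+11)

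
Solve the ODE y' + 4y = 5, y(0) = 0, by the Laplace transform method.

sY + 4Y = 5/s. Y = 5/(s(s+4)). Partial fractions: Y = 5/4/s - 5/4/(s+4)

Final answer: y(t) = 5/4(1 - e^(-4t))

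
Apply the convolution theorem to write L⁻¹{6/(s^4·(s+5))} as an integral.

6/(s^4·(s+5)) = (6/s^4)·(1/(s+5)) = L{t^3}·L{e^(-5t)}. So f(t) = t^3*e^(-5t) = ∫₀ᵗ τ^3·e^(-5(t-τ)) dτ

Final answer: ∫₀ᵗ τ^3·e^(-5(t-τ)) dτ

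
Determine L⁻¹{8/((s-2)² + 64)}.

Form: b/((s-a)² + b²) → e^(at)sin(bt). With a=2, b=8

Final answer: e^(2t)·sin(8t)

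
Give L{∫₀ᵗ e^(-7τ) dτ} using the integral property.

L{∫₀ᵗ f(τ)dτ} = F(s)/s with F(s) = 1/(s+7), so L{∫₀ᵗ e^(-7τ) dτ} = 1/(s(s+7))

Final answer: 1/(s(s+7))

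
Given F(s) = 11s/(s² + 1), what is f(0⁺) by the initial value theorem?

f(0⁺) = lim_{s→∞} s·11s/(s² + 1) = lim_{s→∞} 11s²/(s² + 1) = 11

Final answer: 11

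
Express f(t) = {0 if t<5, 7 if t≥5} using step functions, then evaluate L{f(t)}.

f(t) = 7·u(t-5). L{u(t-5)} = e^(-5s)/s, so L{f(t)} = 7·e^(-5s)/s

Final answer: 7·e^(-5s)/s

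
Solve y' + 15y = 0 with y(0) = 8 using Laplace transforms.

L{y'} + 15L{y} = 0. sY - 8 + 15Y = 0. Y(s+15) = 8. Y = 8/(s+15)

Final answer: y(t) = 8e^(-15t)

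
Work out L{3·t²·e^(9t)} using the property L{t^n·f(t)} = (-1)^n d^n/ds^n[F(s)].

L{e^(9t)} = 1/(s-9). d/ds[1/(s-9)] = -1/(s-9)². d²/ds²[1/(s-9)] = 2/(s-9)³. So L{t²·e^(9t)} = (-1)² · 2/(s-9)³ = 2/(s-9)³. Then L{3·t²·e^(9t)} = 3·2/(s-9)³ = 6/(s-9)³

Final answer: 6/(s-9)³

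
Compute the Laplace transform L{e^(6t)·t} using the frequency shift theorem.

L{e^(at)·t^n} = n!/(s-a)^(n+1), so L{e^(6t)·t} = 1/(s-6)^2

Final answer: 1/(s-6)^2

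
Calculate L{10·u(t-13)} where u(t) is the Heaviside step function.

L{u(t-a)} = e^(-as)/s. Here a=13, so L{u(t-13)} = e^(-13s)/s, and L{10·u(t-13)} = 10·e^(-13s)/s

Final answer: 10·e^(-13s)/s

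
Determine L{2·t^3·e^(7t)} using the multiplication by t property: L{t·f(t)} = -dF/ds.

Using L{t^n·e^(at)} = n!/(s-a)^(n+1), L{t^3·e^(7t)} = 6/(s-7)^4, so L{2·t^3·e^(7t)} = 2·6/(s-7)^4 = 12/(s-7)^4

Final answer: 12/(s-7)^4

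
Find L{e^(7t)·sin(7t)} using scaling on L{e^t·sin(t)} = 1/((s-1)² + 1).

Scaling with a=7: L{e^(7t)·sin(7t)} = (1/7) · 1/((s/7-1)² + 1). Simplifying: 7/((s-7)² + 49)

Final answer: 7/((s-7)² + 49)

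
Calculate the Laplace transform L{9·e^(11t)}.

L{e^(at)} = 1/(s-a), so L{e^(11t)} = 1/(s-11). Then L{9·e^(11t)} = 9/(s-11)

Final answer: 9/(s-11)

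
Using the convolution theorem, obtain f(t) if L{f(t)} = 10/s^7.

10/s^7 = (10/s)·(1/s^6) = L{10}·L{t^5/120}. By convolution, f(t) = 10*t^5/120 = ∫₀ᵗ 10·τ^5/120 dτ = 10·t^6/720

Final answer: 10·t^6/720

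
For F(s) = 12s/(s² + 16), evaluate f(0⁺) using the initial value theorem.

f(0⁺) = lim_{s→∞} s·12s/(s² + 16) = lim_{s→∞} 12s²/(s² + 16) = 12

Final answer: 12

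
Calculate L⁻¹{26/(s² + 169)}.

This is the form c·a/(s² + a²) with a = 13, c = 2. L⁻¹ = 2·sin(13t)

Final answer: 2·sin(13t)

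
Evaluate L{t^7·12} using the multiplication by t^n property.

L{12} = 12/s. d^1/ds^1[1/s] = -1/s². d^2/ds^2[1/s] = 2/s^3. d^3/ds^3[1/s] = -6/s^4. d^4/ds^4[1/s] = 24/s^5. d^5/ds^5[1/s] = -120/s^6. d^6/ds^6[1/s] = 720/s^7. d^7/ds^7[1/s] = -5040/s^8. So L{t^7} = (-1)^{7}·-5040/s^8 = 5040/s^8. Then L{t^7·12} = 12·5040/s^8 = 60480/s^8

Final answer: 60480/s^8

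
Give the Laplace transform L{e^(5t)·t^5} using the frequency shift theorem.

L{e^(at)·t^n} = n!/(s-a)^(n+1), so L{e^(5t)·t^5} = 120/(s-5)^6

Final answer: 120/(s-5)^6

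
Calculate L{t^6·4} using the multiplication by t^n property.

L{4} = 4/s. d^1/ds^1[1/s] = -1/s². d^2/ds^2[1/s] = 2/s^3. d^3/ds^3[1/s] = -6/s^4. d^4/ds^4[1/s] = 24/s^5. d^5/ds^5[1/s] = -120/s^6. d^6/ds^6[1/s] = 720/s^7. So L{t^6} = (-1)^{6}·720/s^7 = 720/s^7. Then L{t^6·4} = 4·720/s^7 = 2880/s^7

Final answer: 2880/s^7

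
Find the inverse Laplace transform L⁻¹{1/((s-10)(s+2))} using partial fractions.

Decompose: A/(s-10) + B/(s+2). A = 1/12, B = -1/12. f(t) = (e^(10t) - e^(-2t))/12

Final answer: (e^(10t) - e^(-2t))/12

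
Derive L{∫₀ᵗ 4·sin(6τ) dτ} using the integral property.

L{∫₀ᵗ f(τ)dτ} = F(s)/s with F(s) = 24/(s² + 36), so the result is (24/(s² + 36))/s = 24/(s(s² + 36))

Final answer: 24/(s(s² + 36))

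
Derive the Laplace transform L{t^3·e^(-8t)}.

L{t^n·e^(at)} = n!/(s-a)^(n+1), so L{t^3·e^(-8t)} = 6/(s+8)^4

Final answer: 6/(s+8)^4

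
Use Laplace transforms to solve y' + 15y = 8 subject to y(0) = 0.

sY + 15Y = 8/s. Y = 8/(s(s+15)). Partial fractions: Y = 8/15/s - 8/15/(s+15)

Final answer: y(t) = 8/15(1 - e^(-15t))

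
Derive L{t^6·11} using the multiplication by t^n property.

L{11} = 11/s. d^1/ds^1[1/s] = -1/s². d^2/ds^2[1/s] = 2/s^3. d^3/ds^3[1/s] = -6/s^4. d^4/ds^4[1/s] = 24/s^5. d^5/ds^5[1/s] = -120/s^6. d^6/ds^6[1/s] = 720/s^7. So L{t^6} = (-1)^{6}·720/s^7 = 720/s^7. Then L{t^6·11} = 11·720/s^7 = 7920/s^7

Final answer: 7920/s^7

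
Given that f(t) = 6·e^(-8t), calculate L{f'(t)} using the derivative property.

f(0) = 6, F(s) = 6/(s+8). L{f'(t)} = s·F(s) - f(0) = 6s/(s+8) - 6 = (6s - 6(s+8))/(s+8) = -48/(s+8)

Final answer: -48/(s+8)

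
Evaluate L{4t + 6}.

L{4t + 6} = 4·L{t} + 6·L{1} = 4/s² + 6/s

Final answer: 4/s² + 6/s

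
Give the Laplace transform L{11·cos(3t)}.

L{cos(ωt)} = s/(s² + ω²), so L{cos(3t)} = s/(s² + 9). Then L{11·cos(3t)} = 11·s/(s² + 9) = 11s/(s² + 9)

Final answer: 11s/(s² + 9)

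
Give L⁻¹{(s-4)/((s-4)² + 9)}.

Using frequency shift: L⁻¹{(s-a)/((s-a)² + b²)} = e^(at)cos(bt). Here a=4, b=3

Final answer: e^(4t)·cos(3t)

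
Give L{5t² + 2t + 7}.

L{5t² + 2t + 7} = 5·2/s³ + 2/s² + 7/s = 10/s³ + 2/s² + 7/s

Final answer: 10/s³ + 2/s² + 7/s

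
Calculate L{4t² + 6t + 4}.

L{4t² + 6t + 4} = 4·2/s³ + 6/s² + 4/s = 8/s³ + 6/s² + 4/s

Final answer: 8/s³ + 6/s² + 4/s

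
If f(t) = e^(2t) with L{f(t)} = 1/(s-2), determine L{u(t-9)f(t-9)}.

Time shift theorem: L{u(t-a)f(t-a)} = e^(-as)F(s). Here a=9, F(s) = 1/(s-2), so L{u(t-9)f(t-9)} = e^(-9s)·1/(s-2)

Final answer: e^(-9s)·1/(s-2)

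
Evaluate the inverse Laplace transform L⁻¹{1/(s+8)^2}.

L⁻¹{n!/(s-a)^(n+1)} = t^n·e^(at) with n=1, a=-8. So L⁻¹{1/(s+8)^2} = t·e^(-8t)

Final answer: t·e^(-8t)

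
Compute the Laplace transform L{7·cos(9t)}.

L{cos(ωt)} = s/(s² + ω²), so L{cos(9t)} = s/(s² + 81). Then L{7·cos(9t)} = 7·s/(s² + 81) = 7s/(s² + 81)

Final answer: 7s/(s² + 81)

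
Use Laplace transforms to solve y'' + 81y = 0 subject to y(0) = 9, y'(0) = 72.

L{y''} + 81L{y} = 0. s²Y - 9s - 72 + 81Y = 0. Y(s² + 81) = 9s + 72. Y = (9s + 72)/(s² + 81). Inverting: y(t) = 9cos(9t) + 8sin(9t)

Final answer: y(t) = 9cos(9t) + 8sin(9t)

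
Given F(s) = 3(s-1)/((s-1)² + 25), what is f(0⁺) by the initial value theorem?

f(0⁺) = lim_{s→∞} sF(s) = lim_{s→∞} 3s(s-1)/((s-1)² + 25) = 3

Final answer: 3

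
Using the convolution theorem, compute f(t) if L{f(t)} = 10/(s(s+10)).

10/(s(s+10)) = (10/s)·(1/(s+10)) = L{10}·L{e^(-10t)}. By convolution, f(t) = 10*e^(-10t) = ∫₀ᵗ 10·e^(-10τ) dτ = 10·(1 - e^(-10t))/10

Final answer: 10·(1 - e^(-10t))/10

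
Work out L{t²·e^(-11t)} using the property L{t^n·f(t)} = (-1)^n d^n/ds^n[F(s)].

L{e^(-11t)} = 1/(s+11). d/ds[1/(s+11)] = -1/(s+11)². d²/ds²[1/(s+11)] = 2/(s+11)³. So L{t²·e^(-11t)} = (-1)² · 2/(s+11)³ = 2/(s+11)³

Final answer: 2/(s+11)³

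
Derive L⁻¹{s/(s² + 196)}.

This is the form c·s/(s² + a²) with a = 14. L⁻¹ = cos(14t)

Final answer: cos(14t)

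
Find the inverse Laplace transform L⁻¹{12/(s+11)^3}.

L⁻¹{n!/(s-a)^(n+1)} = t^n·e^(at) with n=2, a=-11. So L⁻¹{2/(s+11)^3} = t^2·e^(-11t), and L⁻¹{12/(s+11)^3} = (12/2)·t^2·e^(-11t) = 6·t^2·e^(-11t)

Final answer: 6·t^2·e^(-11t)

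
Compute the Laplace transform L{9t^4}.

L{9t^4} = 9 · L{t^4} = 9 · 24/s^5 = 216/s^5

Final answer: 216/s^5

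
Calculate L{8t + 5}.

L{8t + 5} = 8·L{t} + 5·L{1} = 8/s² + 5/s

Final answer: 8/s² + 5/s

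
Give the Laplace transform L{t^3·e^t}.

L{t^n·e^(at)} = n!/(s-a)^(n+1), so L{t^3·e^t} = 6/(s-1)^4

Final answer: 6/(s-1)^4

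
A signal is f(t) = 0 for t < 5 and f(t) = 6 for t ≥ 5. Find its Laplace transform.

f(t) = 6·u(t-5). L{u(t-5)} = e^(-5s)/s, so L{f(t)} = 6·e^(-5s)/s

Final answer: 6·e^(-5s)/s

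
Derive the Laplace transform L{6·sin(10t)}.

L{sin(ωt)} = ω/(s² + ω²), so L{sin(10t)} = 10/(s² + 100). Then L{6·sin(10t)} = 6·10/(s² + 100) = 60/(s² + 100)

Final answer: 60/(s² + 100)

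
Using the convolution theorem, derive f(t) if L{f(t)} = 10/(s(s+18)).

10/(s(s+18)) = (10/s)·(1/(s+18)) = L{10}·L{e^(-18t)}. By convolution, f(t) = 10*e^(-18t) = ∫₀ᵗ 10·e^(-18τ) dτ = 10·(1 - e^(-18t))/18

Final answer: 10·(1 - e^(-18t))/18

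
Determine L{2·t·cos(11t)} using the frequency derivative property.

L{cos(11t)} = s/(s² + 121). Derivative: d/ds[s/(s² + 121)] = [(s² + 121) - s·2s]/(s² + 121)² = (121 - s²)/(s² + 121)². So L{t·cos(11t)} = -F'(s) = (s² - 121)/(s² + 121)². Then L{2·t·cos(11t)} = 2·(s² - 121)/(s² + 121)²

Final answer: 2·(s² - 121)/(s² + 121)²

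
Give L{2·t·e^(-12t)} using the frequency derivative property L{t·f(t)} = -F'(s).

L{e^(-12t)} = 1/(s+12). By frequency derivative: L{t·e^(-12t)} = -d/ds[1/(s+12)] = -(-1)/(s+12)² = 1/(s+12)². Then L{2·t·e^(-12t)} = 2·1/(s+12)² = 2/(s+12)²

Final answer: 2/(s+12)²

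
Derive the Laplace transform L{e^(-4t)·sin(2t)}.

L{e^(at)·sin(ωt)} = ω/((s-a)² + ω²), so L{e^(-4t)·sin(2t)} = 2/((s+4)² + 4)

Final answer: 2/((s+4)² + 4)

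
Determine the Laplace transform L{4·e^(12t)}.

L{e^(at)} = 1/(s-a), so L{e^(12t)} = 1/(s-12). Then L{4·e^(12t)} = 4/(s-12)

Final answer: 4/(s-12)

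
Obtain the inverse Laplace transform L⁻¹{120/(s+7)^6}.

L⁻¹{n!/(s-a)^(n+1)} = t^n·e^(at), so L⁻¹{120/(s+7)^6} = t^5·e^(-7t)

Final answer: t^5·e^(-7t)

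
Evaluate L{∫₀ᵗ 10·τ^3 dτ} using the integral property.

L{∫₀ᵗ f(τ)dτ} = F(s)/s with f(t) = 10t^3. F(s) = 60/s^4, so L{∫₀ᵗ 10·τ^3 dτ} = (60/s^4)/s = 60/s^5. (Check: ∫₀ᵗ 10·τ^3 dτ = 10t^4/4.)

Final answer: 60/s^5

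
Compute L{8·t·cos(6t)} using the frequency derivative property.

L{cos(6t)} = s/(s² + 36). Derivative: d/ds[s/(s² + 36)] = [(s² + 36) - s·2s]/(s² + 36)² = (36 - s²)/(s² + 36)². So L{t·cos(6t)} = -F'(s) = (s² - 36)/(s² + 36)². Then L{8·t·cos(6t)} = 8·(s² - 36)/(s² + 36)²

Final answer: 8·(s² - 36)/(s² + 36)²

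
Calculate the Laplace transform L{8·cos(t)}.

L{cos(ωt)} = s/(s² + ω²), so L{cos(t)} = s/(s² + 1). Then L{8·cos(t)} = 8·s/(s² + 1) = 8s/(s² + 1)

Final answer: 8s/(s² + 1)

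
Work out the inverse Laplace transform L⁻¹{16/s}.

L⁻¹{c/s} = c, so L⁻¹{16/s} = 16

Final answer: 16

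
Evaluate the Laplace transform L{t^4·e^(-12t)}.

L{t^n·e^(at)} = n!/(s-a)^(n+1), so L{t^4·e^(-12t)} = 24/(s+12)^5

Final answer: 24/(s+12)^5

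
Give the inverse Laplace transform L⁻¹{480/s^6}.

L⁻¹{n!/s^(n+1)} = t^n with n=5. So L⁻¹{120/s^6} = t^5, and L⁻¹{480/s^6} = (480/120)·t^5 = 4·t^5

Final answer: 4·t^5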